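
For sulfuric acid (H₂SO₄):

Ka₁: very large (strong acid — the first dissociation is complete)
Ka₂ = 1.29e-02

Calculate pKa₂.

pKa₂ = -log(Ka₂) = -log(1.29e-02) = 1.89.

pK_{a2} = 1.89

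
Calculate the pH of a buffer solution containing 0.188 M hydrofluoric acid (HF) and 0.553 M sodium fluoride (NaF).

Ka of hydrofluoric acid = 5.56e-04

pKa = -log(5.56e-04) = 3.25. pH = pKa + log([A⁻]/[HA]) = 3.25 + log(0.553/0.188)

pH = 3.72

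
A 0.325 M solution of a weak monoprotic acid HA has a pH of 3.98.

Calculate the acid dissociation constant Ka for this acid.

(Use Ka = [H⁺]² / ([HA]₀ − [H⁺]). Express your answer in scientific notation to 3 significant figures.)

[H⁺] = 10^(−pH) = 10^(−3.98) = 1.047e-04 M. For HA ⇌ H⁺ + A⁻, Ka = [H⁺][A⁻]/[HA] = [H⁺]² / ([HA]₀ − [H⁺]) = (1.047e-04)² / (0.325 − 1.047e-04) = 3.37e-08.

K_a = 3.37e-08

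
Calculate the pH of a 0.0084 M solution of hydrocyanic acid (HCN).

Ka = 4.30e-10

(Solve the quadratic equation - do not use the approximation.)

x² + Ka×x - Ka×C = 0. Using quadratic formula: [H⁺] = 1.9003e-06

pH = 5.72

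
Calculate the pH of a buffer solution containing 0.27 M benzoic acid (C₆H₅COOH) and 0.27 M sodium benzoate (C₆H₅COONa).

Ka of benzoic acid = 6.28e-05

pKa = -log(6.28e-05) = 4.20. pH = pKa + log([A⁻]/[HA]) = 4.20 + log(0.27/0.27)

pH = 4.20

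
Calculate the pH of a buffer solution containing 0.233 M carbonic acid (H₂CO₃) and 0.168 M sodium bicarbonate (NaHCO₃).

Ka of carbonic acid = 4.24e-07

pKa = -log(4.24e-07) = 6.37. pH = pKa + log([A⁻]/[HA]) = 6.37 + log(0.168/0.233)

pH = 6.23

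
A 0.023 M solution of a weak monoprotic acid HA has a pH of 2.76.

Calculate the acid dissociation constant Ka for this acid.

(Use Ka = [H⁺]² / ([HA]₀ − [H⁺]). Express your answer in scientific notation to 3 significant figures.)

[H⁺] = 10^(−pH) = 10^(−2.76) = 1.738e-03 M. For HA ⇌ H⁺ + A⁻, Ka = [H⁺][A⁻]/[HA] = [H⁺]² / ([HA]₀ − [H⁺]) = (1.738e-03)² / (0.023 − 1.738e-03) = 1.42e-04.

K_a = 1.42e-04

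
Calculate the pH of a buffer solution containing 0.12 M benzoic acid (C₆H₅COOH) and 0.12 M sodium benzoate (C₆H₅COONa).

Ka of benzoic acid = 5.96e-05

pKa = -log(5.96e-05) = 4.22. pH = pKa + log([A⁻]/[HA]) = 4.22 + log(0.12/0.12)

pH = 4.22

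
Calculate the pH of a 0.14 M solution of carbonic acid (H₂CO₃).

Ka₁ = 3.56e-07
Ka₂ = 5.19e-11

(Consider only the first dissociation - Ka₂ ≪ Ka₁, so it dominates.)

First dissociation dominates. From Ka₁ = [H⁺][HA⁻]/[H₂A], x² + Ka₁·x − Ka₁·C = 0 with C = 0.14 M and Ka₁ = 3.56e-07. Solving: [H⁺] = (−Ka₁ + √(Ka₁² + 4·Ka₁·C)) / 2 = 2.2307e-04 M. pH = -log(2.2307e-04) = 3.65.

pH = 3.65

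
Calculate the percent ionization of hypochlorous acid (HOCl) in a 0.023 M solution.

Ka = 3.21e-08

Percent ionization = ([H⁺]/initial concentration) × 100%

Using Ka equilibrium: x² + Ka×x - Ka×C = 0. Solving: [H⁺] = 2.7156e-05. Percent = (2.7156e-05/0.023) × 100

Percent ionization = 0.118%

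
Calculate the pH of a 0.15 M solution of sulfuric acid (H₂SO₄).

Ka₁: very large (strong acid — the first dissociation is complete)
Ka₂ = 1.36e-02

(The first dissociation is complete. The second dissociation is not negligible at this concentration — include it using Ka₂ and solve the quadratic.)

First dissociation is complete: [H⁺]₀ = [HSO₄⁻]₀ = C = 0.15 M. Second dissociation HSO₄⁻ ⇌ H⁺ + SO₄²⁻: let x = [SO₄²⁻]. Ka₂ = (C + x)·x / (C − x) = 1.36e-02 → x² + (C + Ka₂)·x − Ka₂·C = 0 → x² + 0.16360·x − 2.040e-03 = 0. x = (−0.16360 + √(0.16360² + 4 × 2.040e-03)) / 2 = 1.1641e-02 M. [H⁺] = C + x = 0.15 + 1.1641e-02 = 1.6164e-01 M. pH = -log(1.6164e-01) = 0.79.

pH = 0.79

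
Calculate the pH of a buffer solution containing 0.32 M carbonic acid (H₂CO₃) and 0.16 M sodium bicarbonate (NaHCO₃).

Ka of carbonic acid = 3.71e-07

pKa = -log(3.71e-07) = 6.43. pH = pKa + log([A⁻]/[HA]) = 6.43 + log(0.16/0.32)

pH = 6.13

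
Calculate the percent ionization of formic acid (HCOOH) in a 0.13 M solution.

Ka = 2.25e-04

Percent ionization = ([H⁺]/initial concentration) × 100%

Using Ka equilibrium: x² + Ka×x - Ka×C = 0. Solving: [H⁺] = 5.2970e-03. Percent = (5.2970e-03/0.13) × 100

Percent ionization = 4.07%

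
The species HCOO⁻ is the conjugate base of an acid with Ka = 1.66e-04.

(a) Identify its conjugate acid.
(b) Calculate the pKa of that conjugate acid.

(a) The conjugate acid is formed by adding one H⁺ to HCOO⁻, giving HCOOH. (b) pKa = -log(Ka) = -log(1.66e-04) = 3.78.

Conjugate acid: HCOOH; pK_a = 3.78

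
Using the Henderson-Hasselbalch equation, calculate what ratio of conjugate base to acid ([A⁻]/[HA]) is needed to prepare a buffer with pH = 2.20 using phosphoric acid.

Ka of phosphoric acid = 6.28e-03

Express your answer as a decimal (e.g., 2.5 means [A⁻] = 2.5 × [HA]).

pKa = -log(6.28e-03) = 2.2020. pH = pKa + log([A⁻]/[HA]), so log([A⁻]/[HA]) = pH − pKa = 2.20 − 2.2020 = -0.0020. [A⁻]/[HA] = 10^(-0.0020) = 0.995

[A⁻]/[HA] = 0.995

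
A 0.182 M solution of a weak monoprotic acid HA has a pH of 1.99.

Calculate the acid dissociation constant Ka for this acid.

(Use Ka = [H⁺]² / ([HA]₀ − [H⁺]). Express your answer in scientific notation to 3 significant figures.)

[H⁺] = 10^(−pH) = 10^(−1.99) = 1.023e-02 M. For HA ⇌ H⁺ + A⁻, Ka = [H⁺][A⁻]/[HA] = [H⁺]² / ([HA]₀ − [H⁺]) = (1.023e-02)² / (0.182 − 1.023e-02) = 6.10e-04.

K_a = 6.10e-04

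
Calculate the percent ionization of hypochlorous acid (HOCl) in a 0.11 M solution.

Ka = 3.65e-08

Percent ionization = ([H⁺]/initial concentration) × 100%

Using Ka equilibrium: x² + Ka×x - Ka×C = 0. Solving: [H⁺] = 6.3346e-05. Percent = (6.3346e-05/0.11) × 100

Percent ionization = 0.0576%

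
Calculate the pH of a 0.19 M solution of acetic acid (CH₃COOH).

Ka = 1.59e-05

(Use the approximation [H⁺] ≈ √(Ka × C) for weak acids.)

[H⁺] = √(Ka × C) = √(1.59e-05 × 0.19) = 1.7381e-03. pH = -log(1.7381e-03)

pH = 2.76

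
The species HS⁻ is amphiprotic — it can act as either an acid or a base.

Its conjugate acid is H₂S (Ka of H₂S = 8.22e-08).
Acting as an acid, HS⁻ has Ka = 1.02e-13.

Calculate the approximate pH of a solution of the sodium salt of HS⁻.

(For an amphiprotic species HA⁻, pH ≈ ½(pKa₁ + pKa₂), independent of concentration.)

pKa₁ = -log(8.22e-08) = 7.09; pKa₂ = -log(1.02e-13) = 12.99. For an amphiprotic species, pH ≈ ½(pKa₁ + pKa₂) = ½(7.09 + 12.99) = 10.04.

pH = 10.04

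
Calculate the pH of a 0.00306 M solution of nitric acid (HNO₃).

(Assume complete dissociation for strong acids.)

[H⁺] = 0.00306 M for strong acid. pH = -log[H⁺] = -log(0.00306)

pH = 2.51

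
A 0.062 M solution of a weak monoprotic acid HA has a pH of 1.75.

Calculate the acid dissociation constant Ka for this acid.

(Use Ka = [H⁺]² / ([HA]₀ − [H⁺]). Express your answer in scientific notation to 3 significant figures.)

[H⁺] = 10^(−pH) = 10^(−1.75) = 1.778e-02 M. For HA ⇌ H⁺ + A⁻, Ka = [H⁺][A⁻]/[HA] = [H⁺]² / ([HA]₀ − [H⁺]) = (1.778e-02)² / (0.062 − 1.778e-02) = 7.15e-03.

K_a = 7.15e-03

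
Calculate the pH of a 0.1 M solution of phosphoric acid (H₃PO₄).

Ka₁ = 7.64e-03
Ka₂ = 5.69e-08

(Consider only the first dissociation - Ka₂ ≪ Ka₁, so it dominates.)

First dissociation dominates. From Ka₁ = [H⁺][HA⁻]/[H₂A], x² + Ka₁·x − Ka₁·C = 0 with C = 0.1 M and Ka₁ = 7.64e-03. Solving: [H⁺] = (−Ka₁ + √(Ka₁² + 4·Ka₁·C)) / 2 = 2.4083e-02 M. pH = -log(2.4083e-02) = 1.62.

pH = 1.62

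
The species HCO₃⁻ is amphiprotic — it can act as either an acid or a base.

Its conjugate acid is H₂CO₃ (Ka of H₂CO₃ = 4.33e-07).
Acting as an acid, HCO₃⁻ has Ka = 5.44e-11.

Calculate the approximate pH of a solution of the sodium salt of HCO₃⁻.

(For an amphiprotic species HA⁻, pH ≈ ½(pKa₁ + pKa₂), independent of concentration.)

pKa₁ = -log(4.33e-07) = 6.36; pKa₂ = -log(5.44e-11) = 10.26. For an amphiprotic species, pH ≈ ½(pKa₁ + pKa₂) = ½(6.36 + 10.26) = 8.31.

pH = 8.31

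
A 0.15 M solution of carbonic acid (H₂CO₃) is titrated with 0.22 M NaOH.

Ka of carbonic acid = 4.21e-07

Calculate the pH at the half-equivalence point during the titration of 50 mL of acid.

At half-equivalence [HA] = [A⁻], so Henderson-Hasselbalch gives pH = pKa = -log(4.21e-07) = 6.38.

pH = pKa = 6.38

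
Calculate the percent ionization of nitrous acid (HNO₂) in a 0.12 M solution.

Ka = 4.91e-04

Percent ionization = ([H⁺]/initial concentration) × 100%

Using Ka equilibrium: x² + Ka×x - Ka×C = 0. Solving: [H⁺] = 7.4344e-03. Percent = (7.4344e-03/0.12) × 100

Percent ionization = 6.2%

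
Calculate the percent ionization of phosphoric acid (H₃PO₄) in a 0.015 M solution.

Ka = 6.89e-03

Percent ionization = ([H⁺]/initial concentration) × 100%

Using Ka equilibrium: x² + Ka×x - Ka×C = 0. Solving: [H⁺] = 7.2890e-03. Percent = (7.2890e-03/0.015) × 100

Percent ionization = 48.6%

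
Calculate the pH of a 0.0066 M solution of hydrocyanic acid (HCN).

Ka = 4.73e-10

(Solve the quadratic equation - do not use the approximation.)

x² + Ka×x - Ka×C = 0. Using quadratic formula: [H⁺] = 1.7666e-06

pH = 5.75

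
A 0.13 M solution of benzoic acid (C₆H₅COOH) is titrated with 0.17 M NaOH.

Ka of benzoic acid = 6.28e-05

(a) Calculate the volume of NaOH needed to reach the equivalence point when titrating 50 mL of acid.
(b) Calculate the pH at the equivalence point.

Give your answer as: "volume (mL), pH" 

moles acid = 0.13 × 50/1000 = 0.0065 mol; V_base = moles/0.17 × 1000 = 38.2 mL. At equivalence only the conjugate base is present: [A⁻] = 0.0065/0.088 = 7.3667e-02 M. Kb = Kw/Ka = 1.59e-10; [OH⁻] = √(Kb × [A⁻]) = 3.4250e-06; pOH = 5.47; pH = 14 - pOH = 8.53.

V = 38.2 mL, pH = 8.53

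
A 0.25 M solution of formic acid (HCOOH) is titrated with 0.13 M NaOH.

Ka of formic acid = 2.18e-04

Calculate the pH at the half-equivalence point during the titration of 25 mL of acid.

At half-equivalence [HA] = [A⁻], so Henderson-Hasselbalch gives pH = pKa = -log(2.18e-04) = 3.66.

pH = pKa = 3.66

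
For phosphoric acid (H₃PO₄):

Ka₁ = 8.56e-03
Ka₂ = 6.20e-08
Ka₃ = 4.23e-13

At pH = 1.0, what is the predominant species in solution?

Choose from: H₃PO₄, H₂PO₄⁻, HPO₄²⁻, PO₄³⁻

pKa₁ = 2.07, pKa₂ = 7.21, pKa₃ = 12.37. For a polyprotic acid the predominant species crosses at each pKa: below pKa_n the protonated form dominates, above it the deprotonated form does. At pH = 1.0, the predominant species is H₃PO₄.

H₃PO₄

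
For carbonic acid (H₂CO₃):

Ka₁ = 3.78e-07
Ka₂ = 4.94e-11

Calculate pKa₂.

pKa₂ = -log(Ka₂) = -log(4.94e-11) = 10.31.

pK_{a2} = 10.31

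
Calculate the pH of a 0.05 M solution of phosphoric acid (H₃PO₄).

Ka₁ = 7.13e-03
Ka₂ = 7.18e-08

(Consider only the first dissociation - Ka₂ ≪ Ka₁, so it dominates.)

First dissociation dominates. From Ka₁ = [H⁺][HA⁻]/[H₂A], x² + Ka₁·x − Ka₁·C = 0 with C = 0.05 M and Ka₁ = 7.13e-03. Solving: [H⁺] = (−Ka₁ + √(Ka₁² + 4·Ka₁·C)) / 2 = 1.5650e-02 M. pH = -log(1.5650e-02) = 1.81.

pH = 1.81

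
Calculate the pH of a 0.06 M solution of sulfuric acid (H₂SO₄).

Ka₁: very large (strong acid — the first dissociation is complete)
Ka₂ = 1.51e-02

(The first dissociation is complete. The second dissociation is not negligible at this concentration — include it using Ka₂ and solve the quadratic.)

First dissociation is complete: [H⁺]₀ = [HSO₄⁻]₀ = C = 0.06 M. Second dissociation HSO₄⁻ ⇌ H⁺ + SO₄²⁻: let x = [SO₄²⁻]. Ka₂ = (C + x)·x / (C − x) = 1.51e-02 → x² + (C + Ka₂)·x − Ka₂·C = 0 → x² + 0.07510·x − 9.060e-04 = 0. x = (−0.07510 + √(0.07510² + 4 × 9.060e-04)) / 2 = 1.0575e-02 M. [H⁺] = C + x = 0.06 + 1.0575e-02 = 7.0575e-02 M. pH = -log(7.0575e-02) = 1.15.

pH = 1.15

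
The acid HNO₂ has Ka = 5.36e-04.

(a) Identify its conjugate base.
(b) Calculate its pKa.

(a) The conjugate base is formed by removing one H⁺ from HNO₂, giving NO₂⁻. (b) pKa = -log(Ka) = -log(5.36e-04) = 3.27.

Conjugate base: NO₂⁻; pK_a = 3.27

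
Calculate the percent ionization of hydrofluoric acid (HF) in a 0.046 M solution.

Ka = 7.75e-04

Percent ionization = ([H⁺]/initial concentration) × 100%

Using Ka equilibrium: x² + Ka×x - Ka×C = 0. Solving: [H⁺] = 5.5958e-03. Percent = (5.5958e-03/0.046) × 100

Percent ionization = 12.2%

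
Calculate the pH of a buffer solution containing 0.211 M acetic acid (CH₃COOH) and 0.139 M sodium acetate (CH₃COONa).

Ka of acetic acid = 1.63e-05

pKa = -log(1.63e-05) = 4.79. pH = pKa + log([A⁻]/[HA]) = 4.79 + log(0.139/0.211)

pH = 4.61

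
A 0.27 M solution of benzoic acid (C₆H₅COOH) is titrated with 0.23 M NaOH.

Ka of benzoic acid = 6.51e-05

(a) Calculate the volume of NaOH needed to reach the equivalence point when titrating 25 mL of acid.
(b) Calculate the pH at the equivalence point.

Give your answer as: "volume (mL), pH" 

moles acid = 0.27 × 25/1000 = 0.00675 mol; V_base = moles/0.23 × 1000 = 29.3 mL. At equivalence only the conjugate base is present: [A⁻] = 0.00675/0.054 = 1.2420e-01 M. Kb = Kw/Ka = 1.54e-10; [OH⁻] = √(Kb × [A⁻]) = 4.3679e-06; pOH = 5.36; pH = 14 - pOH = 8.64.

V = 29.3 mL, pH = 8.64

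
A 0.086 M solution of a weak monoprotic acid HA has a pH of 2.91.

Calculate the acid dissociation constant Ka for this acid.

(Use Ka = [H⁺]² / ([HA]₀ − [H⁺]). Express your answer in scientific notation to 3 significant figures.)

[H⁺] = 10^(−pH) = 10^(−2.91) = 1.230e-03 M. For HA ⇌ H⁺ + A⁻, Ka = [H⁺][A⁻]/[HA] = [H⁺]² / ([HA]₀ − [H⁺]) = (1.230e-03)² / (0.086 − 1.230e-03) = 1.79e-05.

K_a = 1.79e-05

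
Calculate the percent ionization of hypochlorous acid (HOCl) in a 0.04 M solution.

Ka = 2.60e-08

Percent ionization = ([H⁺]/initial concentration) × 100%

Using Ka equilibrium: x² + Ka×x - Ka×C = 0. Solving: [H⁺] = 3.2236e-05. Percent = (3.2236e-05/0.04) × 100

Percent ionization = 0.0806%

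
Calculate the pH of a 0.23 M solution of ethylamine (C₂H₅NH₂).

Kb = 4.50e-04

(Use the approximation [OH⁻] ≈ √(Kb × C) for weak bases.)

[OH⁻] = √(Kb × C) = √(4.50e-04 × 0.23) = 1.0173e-02. pOH = 1.99, pH = 14 - pOH

pH = 12.01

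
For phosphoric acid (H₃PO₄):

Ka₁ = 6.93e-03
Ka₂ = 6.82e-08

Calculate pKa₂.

pKa₂ = -log(Ka₂) = -log(6.82e-08) = 7.17.

pK_{a2} = 7.17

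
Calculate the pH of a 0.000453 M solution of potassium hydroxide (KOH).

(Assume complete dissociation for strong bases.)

[OH⁻] = 0.000453 M for strong base. pOH = -log[OH⁻] = 3.34, pH = 14 - pOH

pH = 10.66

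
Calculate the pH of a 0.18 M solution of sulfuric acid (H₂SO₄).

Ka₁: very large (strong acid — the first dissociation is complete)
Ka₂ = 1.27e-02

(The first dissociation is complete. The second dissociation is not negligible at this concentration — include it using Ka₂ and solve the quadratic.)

First dissociation is complete: [H⁺]₀ = [HSO₄⁻]₀ = C = 0.18 M. Second dissociation HSO₄⁻ ⇌ H⁺ + SO₄²⁻: let x = [SO₄²⁻]. Ka₂ = (C + x)·x / (C − x) = 1.27e-02 → x² + (C + Ka₂)·x − Ka₂·C = 0 → x² + 0.19270·x − 2.286e-03 = 0. x = (−0.19270 + √(0.19270² + 4 × 2.286e-03)) / 2 = 1.1211e-02 M. [H⁺] = C + x = 0.18 + 1.1211e-02 = 1.9121e-01 M. pH = -log(1.9121e-01) = 0.72.

pH = 0.72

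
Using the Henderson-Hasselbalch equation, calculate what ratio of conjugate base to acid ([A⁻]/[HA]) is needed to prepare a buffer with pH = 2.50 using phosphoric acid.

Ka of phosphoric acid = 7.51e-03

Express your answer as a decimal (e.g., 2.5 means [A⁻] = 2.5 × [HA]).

pKa = -log(7.51e-03) = 2.1244. pH = pKa + log([A⁻]/[HA]), so log([A⁻]/[HA]) = pH − pKa = 2.50 − 2.1244 = 0.3756. [A⁻]/[HA] = 10^(0.3756) = 2.37

[A⁻]/[HA] = 2.37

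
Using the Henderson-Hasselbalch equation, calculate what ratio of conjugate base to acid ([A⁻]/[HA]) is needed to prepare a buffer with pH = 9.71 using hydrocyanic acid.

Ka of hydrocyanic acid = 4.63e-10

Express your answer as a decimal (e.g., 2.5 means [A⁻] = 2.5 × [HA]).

pKa = -log(4.63e-10) = 9.3344. pH = pKa + log([A⁻]/[HA]), so log([A⁻]/[HA]) = pH − pKa = 9.71 − 9.3344 = 0.3756. [A⁻]/[HA] = 10^(0.3756) = 2.37

[A⁻]/[HA] = 2.37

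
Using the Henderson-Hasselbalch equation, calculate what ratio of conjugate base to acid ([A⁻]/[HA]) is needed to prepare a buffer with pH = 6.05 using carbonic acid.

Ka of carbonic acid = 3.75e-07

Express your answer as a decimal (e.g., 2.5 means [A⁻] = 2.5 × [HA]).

pKa = -log(3.75e-07) = 6.4260. pH = pKa + log([A⁻]/[HA]), so log([A⁻]/[HA]) = pH − pKa = 6.05 − 6.4260 = -0.3760. [A⁻]/[HA] = 10^(-0.3760) = 0.421

[A⁻]/[HA] = 0.421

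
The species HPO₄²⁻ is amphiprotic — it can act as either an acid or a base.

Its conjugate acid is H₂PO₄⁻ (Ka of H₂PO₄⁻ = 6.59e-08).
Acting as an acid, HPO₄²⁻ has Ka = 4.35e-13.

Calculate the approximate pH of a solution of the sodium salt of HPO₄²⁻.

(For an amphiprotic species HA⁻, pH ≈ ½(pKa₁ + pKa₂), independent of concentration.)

pKa₁ = -log(6.59e-08) = 7.18; pKa₂ = -log(4.35e-13) = 12.36. For an amphiprotic species, pH ≈ ½(pKa₁ + pKa₂) = ½(7.18 + 12.36) = 9.77.

pH = 9.77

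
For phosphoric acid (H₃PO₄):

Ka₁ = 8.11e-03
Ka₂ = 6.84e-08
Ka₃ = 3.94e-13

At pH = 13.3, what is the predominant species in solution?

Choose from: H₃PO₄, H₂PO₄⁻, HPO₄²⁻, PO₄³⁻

pKa₁ = 2.09, pKa₂ = 7.16, pKa₃ = 12.40. For a polyprotic acid the predominant species crosses at each pKa: below pKa_n the protonated form dominates, above it the deprotonated form does. At pH = 13.3, the predominant species is PO₄³⁻.

PO₄³⁻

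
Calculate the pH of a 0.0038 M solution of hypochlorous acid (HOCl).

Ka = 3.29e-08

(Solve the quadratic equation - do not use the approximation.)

x² + Ka×x - Ka×C = 0. Using quadratic formula: [H⁺] = 1.1165e-05

pH = 4.95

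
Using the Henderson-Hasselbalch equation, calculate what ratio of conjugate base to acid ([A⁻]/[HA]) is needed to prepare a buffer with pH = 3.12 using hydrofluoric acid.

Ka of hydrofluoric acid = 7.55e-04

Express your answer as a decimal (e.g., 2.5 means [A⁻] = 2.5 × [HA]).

pKa = -log(7.55e-04) = 3.1221. pH = pKa + log([A⁻]/[HA]), so log([A⁻]/[HA]) = pH − pKa = 3.12 − 3.1221 = -0.0021. [A⁻]/[HA] = 10^(-0.0021) = 0.995

[A⁻]/[HA] = 0.995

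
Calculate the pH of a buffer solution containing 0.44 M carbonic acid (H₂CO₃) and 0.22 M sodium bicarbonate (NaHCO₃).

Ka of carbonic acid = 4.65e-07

pKa = -log(4.65e-07) = 6.33. pH = pKa + log([A⁻]/[HA]) = 6.33 + log(0.22/0.44)

pH = 6.03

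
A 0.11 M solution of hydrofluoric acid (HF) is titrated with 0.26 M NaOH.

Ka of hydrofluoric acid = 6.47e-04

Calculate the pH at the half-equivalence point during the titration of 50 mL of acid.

At half-equivalence [HA] = [A⁻], so Henderson-Hasselbalch gives pH = pKa = -log(6.47e-04) = 3.19.

pH = pKa = 3.19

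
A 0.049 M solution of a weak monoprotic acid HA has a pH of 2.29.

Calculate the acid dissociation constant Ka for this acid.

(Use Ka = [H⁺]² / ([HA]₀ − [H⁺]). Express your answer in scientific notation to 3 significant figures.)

[H⁺] = 10^(−pH) = 10^(−2.29) = 5.129e-03 M. For HA ⇌ H⁺ + A⁻, Ka = [H⁺][A⁻]/[HA] = [H⁺]² / ([HA]₀ − [H⁺]) = (5.129e-03)² / (0.049 − 5.129e-03) = 6.00e-04.

K_a = 6.00e-04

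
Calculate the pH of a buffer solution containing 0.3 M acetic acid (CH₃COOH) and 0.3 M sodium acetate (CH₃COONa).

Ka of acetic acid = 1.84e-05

pKa = -log(1.84e-05) = 4.74. pH = pKa + log([A⁻]/[HA]) = 4.74 + log(0.3/0.3)

pH = 4.74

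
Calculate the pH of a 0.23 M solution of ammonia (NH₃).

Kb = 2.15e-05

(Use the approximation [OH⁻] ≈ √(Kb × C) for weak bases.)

[OH⁻] = √(Kb × C) = √(2.15e-05 × 0.23) = 2.2237e-03. pOH = 2.65, pH = 14 - pOH

pH = 11.35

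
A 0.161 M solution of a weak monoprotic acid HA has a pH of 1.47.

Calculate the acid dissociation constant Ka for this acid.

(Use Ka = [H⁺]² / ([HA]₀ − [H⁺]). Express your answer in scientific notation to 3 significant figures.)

[H⁺] = 10^(−pH) = 10^(−1.47) = 3.388e-02 M. For HA ⇌ H⁺ + A⁻, Ka = [H⁺][A⁻]/[HA] = [H⁺]² / ([HA]₀ − [H⁺]) = (3.388e-02)² / (0.161 − 3.388e-02) = 9.03e-03.

K_a = 9.03e-03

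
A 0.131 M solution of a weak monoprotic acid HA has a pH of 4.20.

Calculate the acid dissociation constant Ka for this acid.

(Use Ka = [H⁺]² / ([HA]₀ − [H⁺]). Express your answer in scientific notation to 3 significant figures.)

[H⁺] = 10^(−pH) = 10^(−4.20) = 6.310e-05 M. For HA ⇌ H⁺ + A⁻, Ka = [H⁺][A⁻]/[HA] = [H⁺]² / ([HA]₀ − [H⁺]) = (6.310e-05)² / (0.131 − 6.310e-05) = 3.04e-08.

K_a = 3.04e-08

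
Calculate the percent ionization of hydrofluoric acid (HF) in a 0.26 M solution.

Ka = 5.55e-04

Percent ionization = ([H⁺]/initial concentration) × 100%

Using Ka equilibrium: x² + Ka×x - Ka×C = 0. Solving: [H⁺] = 1.1738e-02. Percent = (1.1738e-02/0.26) × 100

Percent ionization = 4.51%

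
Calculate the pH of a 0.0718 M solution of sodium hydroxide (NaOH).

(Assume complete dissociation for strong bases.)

[OH⁻] = 0.0718 M for strong base. pOH = -log[OH⁻] = 1.14, pH = 14 - pOH

pH = 12.86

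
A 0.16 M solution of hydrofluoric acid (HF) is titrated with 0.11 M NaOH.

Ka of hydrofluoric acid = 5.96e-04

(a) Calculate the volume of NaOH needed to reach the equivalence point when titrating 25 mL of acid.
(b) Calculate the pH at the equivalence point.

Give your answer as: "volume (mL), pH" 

moles acid = 0.16 × 25/1000 = 0.004 mol; V_base = moles/0.11 × 1000 = 36.4 mL. At equivalence only the conjugate base is present: [A⁻] = 0.004/0.061 = 6.5185e-02 M. Kb = Kw/Ka = 1.68e-11; [OH⁻] = √(Kb × [A⁻]) = 1.0458e-06; pOH = 5.98; pH = 14 - pOH = 8.02.

V = 36.4 mL, pH = 8.02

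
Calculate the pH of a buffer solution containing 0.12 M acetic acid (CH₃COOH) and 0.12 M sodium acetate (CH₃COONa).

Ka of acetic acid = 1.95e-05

pKa = -log(1.95e-05) = 4.71. pH = pKa + log([A⁻]/[HA]) = 4.71 + log(0.12/0.12)

pH = 4.71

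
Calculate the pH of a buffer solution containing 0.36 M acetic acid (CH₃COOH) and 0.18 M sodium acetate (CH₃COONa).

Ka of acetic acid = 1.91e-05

pKa = -log(1.91e-05) = 4.72. pH = pKa + log([A⁻]/[HA]) = 4.72 + log(0.18/0.36)

pH = 4.42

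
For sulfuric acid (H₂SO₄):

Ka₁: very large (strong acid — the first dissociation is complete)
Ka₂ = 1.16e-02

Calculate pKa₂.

pKa₂ = -log(Ka₂) = -log(1.16e-02) = 1.94.

pK_{a2} = 1.94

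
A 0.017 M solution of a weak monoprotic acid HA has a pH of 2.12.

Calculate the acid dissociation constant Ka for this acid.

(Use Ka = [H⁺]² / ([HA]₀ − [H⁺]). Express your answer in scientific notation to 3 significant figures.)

[H⁺] = 10^(−pH) = 10^(−2.12) = 7.586e-03 M. For HA ⇌ H⁺ + A⁻, Ka = [H⁺][A⁻]/[HA] = [H⁺]² / ([HA]₀ − [H⁺]) = (7.586e-03)² / (0.017 − 7.586e-03) = 6.11e-03.

K_a = 6.11e-03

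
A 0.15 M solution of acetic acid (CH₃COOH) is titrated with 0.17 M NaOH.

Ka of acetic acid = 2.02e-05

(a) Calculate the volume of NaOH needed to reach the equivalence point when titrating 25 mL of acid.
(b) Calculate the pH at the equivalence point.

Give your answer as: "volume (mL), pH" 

moles acid = 0.15 × 25/1000 = 0.00375 mol; V_base = moles/0.17 × 1000 = 22.1 mL. At equivalence only the conjugate base is present: [A⁻] = 0.00375/0.047 = 7.9687e-02 M. Kb = Kw/Ka = 4.95e-10; [OH⁻] = √(Kb × [A⁻]) = 6.2809e-06; pOH = 5.20; pH = 14 - pOH = 8.80.

V = 22.1 mL, pH = 8.80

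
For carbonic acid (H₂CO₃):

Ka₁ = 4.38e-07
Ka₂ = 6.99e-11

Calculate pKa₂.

pKa₂ = -log(Ka₂) = -log(6.99e-11) = 10.16.

pK_{a2} = 10.16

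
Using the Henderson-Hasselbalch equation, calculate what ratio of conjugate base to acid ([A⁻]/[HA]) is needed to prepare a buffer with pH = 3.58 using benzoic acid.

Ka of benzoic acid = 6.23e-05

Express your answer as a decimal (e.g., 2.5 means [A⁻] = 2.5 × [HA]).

pKa = -log(6.23e-05) = 4.2055. pH = pKa + log([A⁻]/[HA]), so log([A⁻]/[HA]) = pH − pKa = 3.58 − 4.2055 = -0.6255. [A⁻]/[HA] = 10^(-0.6255) = 0.237

[A⁻]/[HA] = 0.237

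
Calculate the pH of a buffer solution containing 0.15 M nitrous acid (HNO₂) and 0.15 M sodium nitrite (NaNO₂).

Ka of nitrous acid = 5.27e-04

pKa = -log(5.27e-04) = 3.28. pH = pKa + log([A⁻]/[HA]) = 3.28 + log(0.15/0.15)

pH = 3.28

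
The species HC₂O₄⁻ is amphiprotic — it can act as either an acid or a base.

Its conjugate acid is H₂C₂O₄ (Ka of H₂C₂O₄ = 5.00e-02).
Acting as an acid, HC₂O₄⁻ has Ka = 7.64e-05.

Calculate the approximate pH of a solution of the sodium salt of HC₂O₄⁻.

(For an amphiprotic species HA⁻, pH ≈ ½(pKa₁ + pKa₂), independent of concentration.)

pKa₁ = -log(5.00e-02) = 1.30; pKa₂ = -log(7.64e-05) = 4.12. For an amphiprotic species, pH ≈ ½(pKa₁ + pKa₂) = ½(1.30 + 4.12) = 2.71.

pH = 2.71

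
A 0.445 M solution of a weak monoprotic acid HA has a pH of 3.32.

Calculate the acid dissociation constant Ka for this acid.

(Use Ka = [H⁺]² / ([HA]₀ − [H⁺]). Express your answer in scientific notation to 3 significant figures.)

[H⁺] = 10^(−pH) = 10^(−3.32) = 4.786e-04 M. For HA ⇌ H⁺ + A⁻, Ka = [H⁺][A⁻]/[HA] = [H⁺]² / ([HA]₀ − [H⁺]) = (4.786e-04)² / (0.445 − 4.786e-04) = 5.15e-07.

K_a = 5.15e-07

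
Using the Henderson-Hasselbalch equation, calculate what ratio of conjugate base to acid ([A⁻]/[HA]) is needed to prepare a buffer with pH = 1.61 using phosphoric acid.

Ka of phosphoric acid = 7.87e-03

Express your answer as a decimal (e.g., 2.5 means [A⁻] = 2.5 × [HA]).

pKa = -log(7.87e-03) = 2.1040. pH = pKa + log([A⁻]/[HA]), so log([A⁻]/[HA]) = pH − pKa = 1.61 − 2.1040 = -0.4940. [A⁻]/[HA] = 10^(-0.4940) = 0.321

[A⁻]/[HA] = 0.321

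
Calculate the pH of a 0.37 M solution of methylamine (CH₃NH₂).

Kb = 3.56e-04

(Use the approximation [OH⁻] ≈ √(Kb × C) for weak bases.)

[OH⁻] = √(Kb × C) = √(3.56e-04 × 0.37) = 1.1477e-02. pOH = 1.94, pH = 14 - pOH

pH = 12.06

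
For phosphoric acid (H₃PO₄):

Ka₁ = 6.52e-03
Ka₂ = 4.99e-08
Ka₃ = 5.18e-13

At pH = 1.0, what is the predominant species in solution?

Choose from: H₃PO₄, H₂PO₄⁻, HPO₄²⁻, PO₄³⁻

pKa₁ = 2.19, pKa₂ = 7.30, pKa₃ = 12.29. For a polyprotic acid the predominant species crosses at each pKa: below pKa_n the protonated form dominates, above it the deprotonated form does. At pH = 1.0, the predominant species is H₃PO₄.

H₃PO₄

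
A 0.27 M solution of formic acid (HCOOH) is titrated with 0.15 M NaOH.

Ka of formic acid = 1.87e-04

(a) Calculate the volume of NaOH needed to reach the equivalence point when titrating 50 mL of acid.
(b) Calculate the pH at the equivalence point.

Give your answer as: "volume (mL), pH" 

moles acid = 0.27 × 50/1000 = 0.0135 mol; V_base = moles/0.15 × 1000 = 90.0 mL. At equivalence only the conjugate base is present: [A⁻] = 0.0135/0.140 = 9.6429e-02 M. Kb = Kw/Ka = 5.35e-11; [OH⁻] = √(Kb × [A⁻]) = 2.2708e-06; pOH = 5.64; pH = 14 - pOH = 8.36.

V = 90.0 mL, pH = 8.36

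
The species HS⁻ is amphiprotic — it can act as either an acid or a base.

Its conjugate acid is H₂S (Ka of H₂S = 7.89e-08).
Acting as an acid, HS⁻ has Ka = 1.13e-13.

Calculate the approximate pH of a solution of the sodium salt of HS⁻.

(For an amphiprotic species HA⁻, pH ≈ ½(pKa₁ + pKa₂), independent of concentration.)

pKa₁ = -log(7.89e-08) = 7.10; pKa₂ = -log(1.13e-13) = 12.95. For an amphiprotic species, pH ≈ ½(pKa₁ + pKa₂) = ½(7.10 + 12.95) = 10.02.

pH = 10.02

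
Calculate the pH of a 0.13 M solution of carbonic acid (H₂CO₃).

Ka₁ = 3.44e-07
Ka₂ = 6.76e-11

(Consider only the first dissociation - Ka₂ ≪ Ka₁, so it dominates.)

First dissociation dominates. From Ka₁ = [H⁺][HA⁻]/[H₂A], x² + Ka₁·x − Ka₁·C = 0 with C = 0.13 M and Ka₁ = 3.44e-07. Solving: [H⁺] = (−Ka₁ + √(Ka₁² + 4·Ka₁·C)) / 2 = 2.1130e-04 M. pH = -log(2.1130e-04) = 3.68.

pH = 3.68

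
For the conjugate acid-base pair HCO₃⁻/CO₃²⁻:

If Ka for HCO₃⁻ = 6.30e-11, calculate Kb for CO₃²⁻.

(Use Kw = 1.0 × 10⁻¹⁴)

For a conjugate pair Ka × Kb = Kw, so Kb = Kw/Ka = 1.0 × 10⁻¹⁴ / 6.30e-11 = 1.59e-04.

K_b = 1.59e-04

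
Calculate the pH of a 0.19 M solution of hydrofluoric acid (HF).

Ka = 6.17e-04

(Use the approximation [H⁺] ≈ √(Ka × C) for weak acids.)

[H⁺] = √(Ka × C) = √(6.17e-04 × 0.19) = 1.0827e-02. pH = -log(1.0827e-02)

pH = 1.97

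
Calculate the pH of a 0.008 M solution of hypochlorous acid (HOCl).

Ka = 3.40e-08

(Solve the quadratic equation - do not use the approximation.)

x² + Ka×x - Ka×C = 0. Using quadratic formula: [H⁺] = 1.6475e-05

pH = 4.78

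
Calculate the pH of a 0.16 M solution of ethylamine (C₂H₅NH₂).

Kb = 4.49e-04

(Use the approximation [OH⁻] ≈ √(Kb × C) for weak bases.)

[OH⁻] = √(Kb × C) = √(4.49e-04 × 0.16) = 8.4758e-03. pOH = 2.07, pH = 14 - pOH

pH = 11.93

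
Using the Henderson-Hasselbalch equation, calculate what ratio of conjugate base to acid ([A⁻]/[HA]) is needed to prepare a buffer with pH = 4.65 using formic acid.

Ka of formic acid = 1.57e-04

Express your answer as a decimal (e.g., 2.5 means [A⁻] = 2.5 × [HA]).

pKa = -log(1.57e-04) = 3.8041. pH = pKa + log([A⁻]/[HA]), so log([A⁻]/[HA]) = pH − pKa = 4.65 − 3.8041 = 0.8459. [A⁻]/[HA] = 10^(0.8459) = 7.01

[A⁻]/[HA] = 7.01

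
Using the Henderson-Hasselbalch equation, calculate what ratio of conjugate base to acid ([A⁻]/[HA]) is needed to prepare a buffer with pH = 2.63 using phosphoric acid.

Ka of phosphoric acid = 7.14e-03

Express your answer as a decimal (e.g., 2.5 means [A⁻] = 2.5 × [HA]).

pKa = -log(7.14e-03) = 2.1463. pH = pKa + log([A⁻]/[HA]), so log([A⁻]/[HA]) = pH − pKa = 2.63 − 2.1463 = 0.4837. [A⁻]/[HA] = 10^(0.4837) = 3.05

[A⁻]/[HA] = 3.05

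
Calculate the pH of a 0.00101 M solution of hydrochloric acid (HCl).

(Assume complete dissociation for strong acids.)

[H⁺] = 0.00101 M for strong acid. pH = -log[H⁺] = -log(0.00101)

pH = 3.00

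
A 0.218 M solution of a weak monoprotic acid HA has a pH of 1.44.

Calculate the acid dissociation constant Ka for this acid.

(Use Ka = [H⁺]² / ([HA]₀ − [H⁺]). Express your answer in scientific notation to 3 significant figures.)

[H⁺] = 10^(−pH) = 10^(−1.44) = 3.631e-02 M. For HA ⇌ H⁺ + A⁻, Ka = [H⁺][A⁻]/[HA] = [H⁺]² / ([HA]₀ − [H⁺]) = (3.631e-02)² / (0.218 − 3.631e-02) = 7.26e-03.

K_a = 7.26e-03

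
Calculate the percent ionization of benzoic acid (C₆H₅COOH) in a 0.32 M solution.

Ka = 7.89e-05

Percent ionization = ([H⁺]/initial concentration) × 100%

Using Ka equilibrium: x² + Ka×x - Ka×C = 0. Solving: [H⁺] = 4.9854e-03. Percent = (4.9854e-03/0.32) × 100

Percent ionization = 1.56%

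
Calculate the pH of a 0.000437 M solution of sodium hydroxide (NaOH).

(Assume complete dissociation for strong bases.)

[OH⁻] = 0.000437 M for strong base. pOH = -log[OH⁻] = 3.36, pH = 14 - pOH

pH = 10.64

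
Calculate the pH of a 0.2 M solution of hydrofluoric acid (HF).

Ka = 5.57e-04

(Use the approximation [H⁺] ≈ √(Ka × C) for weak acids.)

[H⁺] = √(Ka × C) = √(5.57e-04 × 0.2) = 1.0555e-02. pH = -log(1.0555e-02)

pH = 1.98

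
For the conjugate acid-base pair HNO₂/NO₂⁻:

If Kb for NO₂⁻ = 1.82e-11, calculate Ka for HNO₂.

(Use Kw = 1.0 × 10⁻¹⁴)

For a conjugate pair Ka × Kb = Kw, so Ka = Kw/Kb = 1.0 × 10⁻¹⁴ / 1.82e-11 = 5.49e-04.

K_a = 5.49e-04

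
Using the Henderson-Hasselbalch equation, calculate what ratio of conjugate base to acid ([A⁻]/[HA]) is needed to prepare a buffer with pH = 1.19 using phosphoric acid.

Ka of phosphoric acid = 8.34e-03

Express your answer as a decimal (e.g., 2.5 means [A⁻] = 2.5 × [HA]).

pKa = -log(8.34e-03) = 2.0788. pH = pKa + log([A⁻]/[HA]), so log([A⁻]/[HA]) = pH − pKa = 1.19 − 2.0788 = -0.8888. [A⁻]/[HA] = 10^(-0.8888) = 0.129

[A⁻]/[HA] = 0.129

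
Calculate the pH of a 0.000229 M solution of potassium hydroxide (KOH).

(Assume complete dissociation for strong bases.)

[OH⁻] = 0.000229 M for strong base. pOH = -log[OH⁻] = 3.64, pH = 14 - pOH

pH = 10.36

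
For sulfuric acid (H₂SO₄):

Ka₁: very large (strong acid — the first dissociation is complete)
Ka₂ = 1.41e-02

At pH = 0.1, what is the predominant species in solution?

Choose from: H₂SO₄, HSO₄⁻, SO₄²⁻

The first dissociation is complete, so H₂SO₄ itself is never the predominant species in water; pKa₂ = -log(1.41e-02) = 1.85. For a polyprotic acid the predominant species crosses at each pKa: below pKa_n the protonated form dominates, above it the deprotonated form does. At pH = 0.1, the predominant species is HSO₄⁻.

HSO₄⁻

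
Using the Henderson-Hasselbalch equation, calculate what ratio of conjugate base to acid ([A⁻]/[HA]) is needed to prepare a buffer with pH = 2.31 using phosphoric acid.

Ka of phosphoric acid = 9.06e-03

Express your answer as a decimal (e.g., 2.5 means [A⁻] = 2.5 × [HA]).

pKa = -log(9.06e-03) = 2.0429. pH = pKa + log([A⁻]/[HA]), so log([A⁻]/[HA]) = pH − pKa = 2.31 − 2.0429 = 0.2671. [A⁻]/[HA] = 10^(0.2671) = 1.85

[A⁻]/[HA] = 1.85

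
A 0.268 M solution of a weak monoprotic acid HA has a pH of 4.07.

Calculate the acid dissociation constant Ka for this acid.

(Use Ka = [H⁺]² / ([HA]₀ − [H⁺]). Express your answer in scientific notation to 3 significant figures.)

[H⁺] = 10^(−pH) = 10^(−4.07) = 8.511e-05 M. For HA ⇌ H⁺ + A⁻, Ka = [H⁺][A⁻]/[HA] = [H⁺]² / ([HA]₀ − [H⁺]) = (8.511e-05)² / (0.268 − 8.511e-05) = 2.70e-08.

K_a = 2.70e-08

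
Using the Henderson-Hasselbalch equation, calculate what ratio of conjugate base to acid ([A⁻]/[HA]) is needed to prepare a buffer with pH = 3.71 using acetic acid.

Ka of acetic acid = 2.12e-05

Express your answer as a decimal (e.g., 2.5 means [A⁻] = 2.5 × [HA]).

pKa = -log(2.12e-05) = 4.6737. pH = pKa + log([A⁻]/[HA]), so log([A⁻]/[HA]) = pH − pKa = 3.71 − 4.6737 = -0.9637. [A⁻]/[HA] = 10^(-0.9637) = 0.109

[A⁻]/[HA] = 0.109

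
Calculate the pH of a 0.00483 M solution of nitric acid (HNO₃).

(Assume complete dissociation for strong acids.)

[H⁺] = 0.00483 M for strong acid. pH = -log[H⁺] = -log(0.00483)

pH = 2.32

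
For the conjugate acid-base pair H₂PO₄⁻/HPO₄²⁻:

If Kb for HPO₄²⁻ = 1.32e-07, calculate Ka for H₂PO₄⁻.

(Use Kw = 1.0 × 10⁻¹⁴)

For a conjugate pair Ka × Kb = Kw, so Ka = Kw/Kb = 1.0 × 10⁻¹⁴ / 1.32e-07 = 7.58e-08.

K_a = 7.58e-08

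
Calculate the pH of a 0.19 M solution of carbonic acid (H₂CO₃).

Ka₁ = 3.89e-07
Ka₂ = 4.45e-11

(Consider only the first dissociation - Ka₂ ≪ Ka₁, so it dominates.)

First dissociation dominates. From Ka₁ = [H⁺][HA⁻]/[H₂A], x² + Ka₁·x − Ka₁·C = 0 with C = 0.19 M and Ka₁ = 3.89e-07. Solving: [H⁺] = (−Ka₁ + √(Ka₁² + 4·Ka₁·C)) / 2 = 2.7167e-04 M. pH = -log(2.7167e-04) = 3.57.

pH = 3.57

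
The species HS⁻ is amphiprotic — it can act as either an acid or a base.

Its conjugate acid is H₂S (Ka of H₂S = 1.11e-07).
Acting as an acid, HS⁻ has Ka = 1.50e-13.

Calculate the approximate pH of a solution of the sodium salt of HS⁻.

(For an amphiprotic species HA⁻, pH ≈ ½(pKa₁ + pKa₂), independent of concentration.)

pKa₁ = -log(1.11e-07) = 6.95; pKa₂ = -log(1.50e-13) = 12.82. For an amphiprotic species, pH ≈ ½(pKa₁ + pKa₂) = ½(6.95 + 12.82) = 9.89.

pH = 9.89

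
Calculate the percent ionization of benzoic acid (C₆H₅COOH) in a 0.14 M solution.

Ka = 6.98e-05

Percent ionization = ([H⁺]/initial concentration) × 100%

Using Ka equilibrium: x² + Ka×x - Ka×C = 0. Solving: [H⁺] = 3.0913e-03. Percent = (3.0913e-03/0.14) × 100

Percent ionization = 2.21%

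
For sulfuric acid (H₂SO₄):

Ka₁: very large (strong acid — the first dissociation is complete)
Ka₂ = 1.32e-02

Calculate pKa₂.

pKa₂ = -log(Ka₂) = -log(1.32e-02) = 1.88.

pK_{a2} = 1.88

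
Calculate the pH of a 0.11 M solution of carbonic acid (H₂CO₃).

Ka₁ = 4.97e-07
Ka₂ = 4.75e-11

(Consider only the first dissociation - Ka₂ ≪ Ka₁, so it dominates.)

First dissociation dominates. From Ka₁ = [H⁺][HA⁻]/[H₂A], x² + Ka₁·x − Ka₁·C = 0 with C = 0.11 M and Ka₁ = 4.97e-07. Solving: [H⁺] = (−Ka₁ + √(Ka₁² + 4·Ka₁·C)) / 2 = 2.3357e-04 M. pH = -log(2.3357e-04) = 3.63.

pH = 3.63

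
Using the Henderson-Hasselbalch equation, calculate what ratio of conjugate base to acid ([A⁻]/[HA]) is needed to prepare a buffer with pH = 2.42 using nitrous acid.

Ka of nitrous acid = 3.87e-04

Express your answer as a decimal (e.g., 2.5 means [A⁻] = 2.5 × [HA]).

pKa = -log(3.87e-04) = 3.4123. pH = pKa + log([A⁻]/[HA]), so log([A⁻]/[HA]) = pH − pKa = 2.42 − 3.4123 = -0.9923. [A⁻]/[HA] = 10^(-0.9923) = 0.102

[A⁻]/[HA] = 0.102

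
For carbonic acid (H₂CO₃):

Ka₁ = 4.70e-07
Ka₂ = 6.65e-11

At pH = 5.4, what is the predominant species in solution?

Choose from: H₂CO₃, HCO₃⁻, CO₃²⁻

pKa₁ = 6.33, pKa₂ = 10.18. For a polyprotic acid the predominant species crosses at each pKa: below pKa_n the protonated form dominates, above it the deprotonated form does. At pH = 5.4, the predominant species is H₂CO₃.

H₂CO₃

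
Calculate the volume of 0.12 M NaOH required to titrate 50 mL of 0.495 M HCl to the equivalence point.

At equivalence: moles acid = moles base. moles HCl = 0.495 × 50/1000 = 0.02475 mol. V_base = moles / 0.12 × 1000 = 206.3 mL.

V_{base} = 206.3 mL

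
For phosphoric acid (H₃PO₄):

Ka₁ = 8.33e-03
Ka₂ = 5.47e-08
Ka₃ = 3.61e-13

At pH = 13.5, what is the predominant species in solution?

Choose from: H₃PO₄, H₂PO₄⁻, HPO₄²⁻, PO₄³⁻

pKa₁ = 2.08, pKa₂ = 7.26, pKa₃ = 12.44. For a polyprotic acid the predominant species crosses at each pKa: below pKa_n the protonated form dominates, above it the deprotonated form does. At pH = 13.5, the predominant species is PO₄³⁻.

PO₄³⁻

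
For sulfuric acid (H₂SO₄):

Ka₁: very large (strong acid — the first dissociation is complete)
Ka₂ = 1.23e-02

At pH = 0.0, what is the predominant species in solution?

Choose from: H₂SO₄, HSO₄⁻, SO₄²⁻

The first dissociation is complete, so H₂SO₄ itself is never the predominant species in water; pKa₂ = -log(1.23e-02) = 1.91. For a polyprotic acid the predominant species crosses at each pKa: below pKa_n the protonated form dominates, above it the deprotonated form does. At pH = 0.0, the predominant species is HSO₄⁻.

HSO₄⁻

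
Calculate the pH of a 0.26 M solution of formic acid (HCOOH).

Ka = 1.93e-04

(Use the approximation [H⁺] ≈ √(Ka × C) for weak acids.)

[H⁺] = √(Ka × C) = √(1.93e-04 × 0.26) = 7.0838e-03. pH = -log(7.0838e-03)

pH = 2.15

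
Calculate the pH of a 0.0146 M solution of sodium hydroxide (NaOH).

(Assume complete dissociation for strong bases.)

[OH⁻] = 0.0146 M for strong base. pOH = -log[OH⁻] = 1.84, pH = 14 - pOH

pH = 12.16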